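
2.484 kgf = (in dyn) 2.436e+06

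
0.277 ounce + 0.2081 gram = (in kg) 0.008061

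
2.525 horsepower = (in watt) 1883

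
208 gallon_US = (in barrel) 4.952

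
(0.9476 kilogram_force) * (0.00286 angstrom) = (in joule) 2.658e-12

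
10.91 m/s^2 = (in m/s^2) 10.91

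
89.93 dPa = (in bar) 8.993e-05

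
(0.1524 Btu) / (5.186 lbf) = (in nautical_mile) 0.003764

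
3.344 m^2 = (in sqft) 35.99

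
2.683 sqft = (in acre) 6.159e-05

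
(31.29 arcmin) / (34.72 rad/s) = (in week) 4.335e-10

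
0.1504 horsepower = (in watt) 112.2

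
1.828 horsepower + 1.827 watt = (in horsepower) 1.83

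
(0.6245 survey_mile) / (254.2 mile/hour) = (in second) 8.844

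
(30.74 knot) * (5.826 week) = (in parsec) 1.806e-09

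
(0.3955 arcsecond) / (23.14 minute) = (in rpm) 1.319e-08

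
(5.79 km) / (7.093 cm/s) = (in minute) 1360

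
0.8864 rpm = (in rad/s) 0.09282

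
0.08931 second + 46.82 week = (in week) 46.82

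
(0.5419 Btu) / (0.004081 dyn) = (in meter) 1.401e+10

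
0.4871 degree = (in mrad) 8.501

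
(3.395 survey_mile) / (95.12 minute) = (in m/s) 0.9573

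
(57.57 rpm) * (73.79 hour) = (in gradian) 1.02e+08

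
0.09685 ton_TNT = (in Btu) 3.841e+05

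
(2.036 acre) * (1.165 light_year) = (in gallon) 2.399e+22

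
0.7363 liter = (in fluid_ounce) 24.9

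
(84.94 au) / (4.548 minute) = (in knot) 9.052e+10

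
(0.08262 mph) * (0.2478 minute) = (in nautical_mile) 0.0002965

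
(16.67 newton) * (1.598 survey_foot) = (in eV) 5.068e+19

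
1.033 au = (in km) 1.545e+08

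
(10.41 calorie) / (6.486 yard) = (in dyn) 7.344e+05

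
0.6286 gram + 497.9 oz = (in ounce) 497.9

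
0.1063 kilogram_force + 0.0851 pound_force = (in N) 1.421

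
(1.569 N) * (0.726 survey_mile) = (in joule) 1833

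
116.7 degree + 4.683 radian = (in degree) 385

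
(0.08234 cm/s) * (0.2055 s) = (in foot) 0.0005551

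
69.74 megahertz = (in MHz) 69.74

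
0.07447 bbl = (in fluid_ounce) 400.4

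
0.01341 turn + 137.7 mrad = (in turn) 0.03533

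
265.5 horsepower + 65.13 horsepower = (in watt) 2.466e+05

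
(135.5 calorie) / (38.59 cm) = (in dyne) 1.469e+08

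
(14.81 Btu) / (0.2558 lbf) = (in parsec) 4.45e-13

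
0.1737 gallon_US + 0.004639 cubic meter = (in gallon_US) 1.399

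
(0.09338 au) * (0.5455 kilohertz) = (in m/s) 7.62e+12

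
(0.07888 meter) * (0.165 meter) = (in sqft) 0.1401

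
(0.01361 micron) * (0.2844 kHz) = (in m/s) 3.871e-06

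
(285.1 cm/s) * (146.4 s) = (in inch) 1.643e+04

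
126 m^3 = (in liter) 1.26e+05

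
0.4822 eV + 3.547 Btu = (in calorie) 894.4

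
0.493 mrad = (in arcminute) 1.695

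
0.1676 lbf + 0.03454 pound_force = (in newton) 0.8992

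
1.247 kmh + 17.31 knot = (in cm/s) 925.1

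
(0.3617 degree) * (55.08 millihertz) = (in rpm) 0.00332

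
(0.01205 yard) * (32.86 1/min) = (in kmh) 0.02172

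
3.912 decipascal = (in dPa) 3.912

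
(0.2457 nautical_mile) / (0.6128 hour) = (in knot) 0.4009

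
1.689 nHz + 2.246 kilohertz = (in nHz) 2.246e+12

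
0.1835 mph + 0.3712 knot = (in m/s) 0.273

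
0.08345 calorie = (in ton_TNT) 8.345e-11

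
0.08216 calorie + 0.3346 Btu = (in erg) 3.534e+09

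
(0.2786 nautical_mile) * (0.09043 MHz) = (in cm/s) 4.666e+09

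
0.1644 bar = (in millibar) 164.4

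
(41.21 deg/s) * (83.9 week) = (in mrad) 3.65e+10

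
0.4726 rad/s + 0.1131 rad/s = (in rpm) 5.593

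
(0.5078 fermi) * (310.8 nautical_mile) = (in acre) 7.223e-14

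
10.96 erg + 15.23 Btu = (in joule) 1.607e+04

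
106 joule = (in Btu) 0.1005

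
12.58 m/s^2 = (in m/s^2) 12.58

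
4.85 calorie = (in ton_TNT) 4.85e-09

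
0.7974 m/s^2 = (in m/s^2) 0.7974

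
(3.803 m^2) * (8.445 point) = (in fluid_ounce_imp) 398.8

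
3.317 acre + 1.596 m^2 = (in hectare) 1.343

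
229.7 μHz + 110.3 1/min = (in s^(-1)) 1.839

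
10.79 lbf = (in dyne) 4.8e+06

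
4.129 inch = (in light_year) 1.109e-17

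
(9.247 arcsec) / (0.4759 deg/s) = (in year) 1.711e-10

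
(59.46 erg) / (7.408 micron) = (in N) 0.8026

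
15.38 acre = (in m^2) 6.224e+04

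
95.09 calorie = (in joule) 397.9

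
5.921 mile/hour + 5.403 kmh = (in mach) 0.01218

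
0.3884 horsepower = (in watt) 289.6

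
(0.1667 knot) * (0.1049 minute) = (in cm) 53.98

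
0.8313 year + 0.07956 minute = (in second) 2.622e+07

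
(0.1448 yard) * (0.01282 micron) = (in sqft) 1.827e-08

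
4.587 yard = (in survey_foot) 13.76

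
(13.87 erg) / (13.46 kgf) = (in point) 2.979e-05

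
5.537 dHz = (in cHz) 55.37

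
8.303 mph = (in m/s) 3.712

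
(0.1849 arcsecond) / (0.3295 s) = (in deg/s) 0.0001559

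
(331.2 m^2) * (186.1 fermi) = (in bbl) 3.877e-10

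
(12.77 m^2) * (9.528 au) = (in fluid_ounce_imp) 6.406e+17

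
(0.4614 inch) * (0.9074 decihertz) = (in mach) 3.123e-06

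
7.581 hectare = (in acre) 18.73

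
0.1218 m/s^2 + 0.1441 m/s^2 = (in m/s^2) 0.2659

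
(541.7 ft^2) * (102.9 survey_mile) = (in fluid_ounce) 2.818e+11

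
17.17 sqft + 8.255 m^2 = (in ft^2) 106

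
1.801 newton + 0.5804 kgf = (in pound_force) 1.684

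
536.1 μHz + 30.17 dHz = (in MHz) 3.018e-06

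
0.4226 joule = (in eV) 2.638e+18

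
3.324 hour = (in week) 0.01979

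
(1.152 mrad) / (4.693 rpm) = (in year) 7.433e-11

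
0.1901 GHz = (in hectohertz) 1.901e+06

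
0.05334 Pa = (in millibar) 0.0005334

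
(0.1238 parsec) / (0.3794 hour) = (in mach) 8.214e+09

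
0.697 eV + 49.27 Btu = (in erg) 5.198e+11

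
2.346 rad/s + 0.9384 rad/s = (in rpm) 31.36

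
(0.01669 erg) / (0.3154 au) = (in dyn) 3.537e-15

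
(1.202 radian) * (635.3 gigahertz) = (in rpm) 7.292e+12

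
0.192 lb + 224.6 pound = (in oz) 3597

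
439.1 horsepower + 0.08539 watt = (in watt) 3.274e+05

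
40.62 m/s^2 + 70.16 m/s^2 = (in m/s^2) 110.8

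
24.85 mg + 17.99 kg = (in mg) 1.799e+07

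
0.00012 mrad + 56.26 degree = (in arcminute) 3376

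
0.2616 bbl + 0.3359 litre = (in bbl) 0.2637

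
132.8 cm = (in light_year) 1.404e-16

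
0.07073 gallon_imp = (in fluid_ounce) 10.87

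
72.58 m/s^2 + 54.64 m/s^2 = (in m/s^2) 127.2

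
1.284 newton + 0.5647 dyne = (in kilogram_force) 0.1309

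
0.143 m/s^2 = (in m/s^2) 0.143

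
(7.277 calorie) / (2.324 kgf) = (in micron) 1.336e+06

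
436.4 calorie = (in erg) 1.826e+10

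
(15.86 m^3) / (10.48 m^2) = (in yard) 1.655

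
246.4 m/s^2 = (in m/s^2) 246.4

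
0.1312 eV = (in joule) 2.102e-20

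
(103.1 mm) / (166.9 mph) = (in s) 0.001382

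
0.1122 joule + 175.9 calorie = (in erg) 7.361e+09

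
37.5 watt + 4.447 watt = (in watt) 41.95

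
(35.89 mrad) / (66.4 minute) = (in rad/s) 9.009e-06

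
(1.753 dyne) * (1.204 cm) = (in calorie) 5.044e-08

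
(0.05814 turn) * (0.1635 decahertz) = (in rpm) 5.704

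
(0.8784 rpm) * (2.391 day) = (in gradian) 1.21e+06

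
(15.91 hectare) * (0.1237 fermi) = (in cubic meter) 1.968e-11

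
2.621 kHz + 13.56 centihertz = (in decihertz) 2.621e+04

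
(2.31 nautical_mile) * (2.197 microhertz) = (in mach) 2.76e-05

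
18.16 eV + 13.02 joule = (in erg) 1.302e+08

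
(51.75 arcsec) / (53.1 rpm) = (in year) 1.431e-12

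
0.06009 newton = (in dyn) 6009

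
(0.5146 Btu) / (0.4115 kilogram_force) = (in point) 3.814e+05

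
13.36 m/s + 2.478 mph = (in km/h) 52.08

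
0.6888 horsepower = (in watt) 513.6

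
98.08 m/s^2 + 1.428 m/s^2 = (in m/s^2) 99.51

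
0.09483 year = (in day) 34.61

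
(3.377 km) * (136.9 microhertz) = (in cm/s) 46.23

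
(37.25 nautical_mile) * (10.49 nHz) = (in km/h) 0.002605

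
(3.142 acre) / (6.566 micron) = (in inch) 7.624e+10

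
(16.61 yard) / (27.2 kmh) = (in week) 3.324e-06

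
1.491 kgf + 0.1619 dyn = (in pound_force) 3.287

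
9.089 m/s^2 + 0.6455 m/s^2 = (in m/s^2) 9.735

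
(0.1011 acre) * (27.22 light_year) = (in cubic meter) 1.054e+20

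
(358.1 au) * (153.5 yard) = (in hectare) 7.519e+11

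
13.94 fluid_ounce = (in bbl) 0.002593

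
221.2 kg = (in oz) 7803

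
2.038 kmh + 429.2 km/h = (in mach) 0.3518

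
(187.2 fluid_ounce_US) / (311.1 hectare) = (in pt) 5.044e-06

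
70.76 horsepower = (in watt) 5.277e+04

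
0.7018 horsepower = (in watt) 523.3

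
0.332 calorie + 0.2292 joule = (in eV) 1.01e+19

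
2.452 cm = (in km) 2.452e-05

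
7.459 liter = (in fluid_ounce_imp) 262.5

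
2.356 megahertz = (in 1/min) 1.414e+08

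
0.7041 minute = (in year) 1.34e-06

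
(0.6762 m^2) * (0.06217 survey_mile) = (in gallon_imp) 1.488e+04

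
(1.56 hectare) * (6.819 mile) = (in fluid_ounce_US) 5.789e+12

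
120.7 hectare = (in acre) 298.3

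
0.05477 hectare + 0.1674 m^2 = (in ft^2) 5897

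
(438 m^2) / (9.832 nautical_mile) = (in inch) 0.947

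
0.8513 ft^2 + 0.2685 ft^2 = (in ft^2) 1.12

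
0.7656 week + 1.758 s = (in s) 4.63e+05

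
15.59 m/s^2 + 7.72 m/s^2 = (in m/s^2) 23.31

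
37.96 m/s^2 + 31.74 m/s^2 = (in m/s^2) 69.7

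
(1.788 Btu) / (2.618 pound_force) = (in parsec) 5.25e-15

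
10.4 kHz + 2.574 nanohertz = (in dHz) 1.04e+05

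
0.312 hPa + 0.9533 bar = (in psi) 13.83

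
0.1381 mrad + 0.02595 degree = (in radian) 0.000591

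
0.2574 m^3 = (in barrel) 1.619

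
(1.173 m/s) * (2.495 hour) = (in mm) 1.054e+07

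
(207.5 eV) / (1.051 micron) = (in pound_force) 7.111e-12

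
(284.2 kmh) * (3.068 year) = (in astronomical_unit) 0.05106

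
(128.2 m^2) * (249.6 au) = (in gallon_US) 1.265e+18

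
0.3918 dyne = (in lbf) 8.808e-07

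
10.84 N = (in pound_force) 2.437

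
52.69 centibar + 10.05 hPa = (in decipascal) 5.37e+05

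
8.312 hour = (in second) 2.992e+04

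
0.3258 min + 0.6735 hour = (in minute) 40.74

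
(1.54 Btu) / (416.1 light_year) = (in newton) 4.127e-16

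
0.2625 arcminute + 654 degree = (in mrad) 1.141e+04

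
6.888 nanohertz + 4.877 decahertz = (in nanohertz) 4.877e+10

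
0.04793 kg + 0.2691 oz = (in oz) 1.96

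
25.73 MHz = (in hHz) 2.573e+05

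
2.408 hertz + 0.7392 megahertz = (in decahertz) 7.392e+04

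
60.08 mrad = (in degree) 3.442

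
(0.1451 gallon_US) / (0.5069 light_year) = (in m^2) 1.145e-19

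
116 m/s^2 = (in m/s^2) 116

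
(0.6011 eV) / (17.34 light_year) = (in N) 5.871e-37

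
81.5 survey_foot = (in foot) 81.5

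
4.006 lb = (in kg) 1.817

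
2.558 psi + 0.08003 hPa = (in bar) 0.1764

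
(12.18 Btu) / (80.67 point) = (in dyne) 4.516e+10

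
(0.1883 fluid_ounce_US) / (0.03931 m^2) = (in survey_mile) 8.802e-08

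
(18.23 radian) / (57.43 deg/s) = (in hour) 0.005052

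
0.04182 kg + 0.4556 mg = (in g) 41.82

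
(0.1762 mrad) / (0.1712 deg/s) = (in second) 0.05897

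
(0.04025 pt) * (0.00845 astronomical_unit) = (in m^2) 1.795e+04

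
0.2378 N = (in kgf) 0.02425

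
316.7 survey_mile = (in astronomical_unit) 3.407e-06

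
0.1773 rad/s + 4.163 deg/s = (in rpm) 2.387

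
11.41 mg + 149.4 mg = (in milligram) 160.8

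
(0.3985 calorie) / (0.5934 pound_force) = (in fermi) 6.317e+14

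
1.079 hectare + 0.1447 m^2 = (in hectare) 1.079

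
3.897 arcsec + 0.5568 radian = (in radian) 0.5568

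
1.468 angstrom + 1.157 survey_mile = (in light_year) 1.968e-13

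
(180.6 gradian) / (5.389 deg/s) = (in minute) 0.5027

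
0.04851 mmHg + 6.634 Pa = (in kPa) 0.0131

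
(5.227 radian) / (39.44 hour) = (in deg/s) 0.002109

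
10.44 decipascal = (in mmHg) 0.007831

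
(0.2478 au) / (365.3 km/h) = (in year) 11.58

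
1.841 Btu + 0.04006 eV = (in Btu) 1.841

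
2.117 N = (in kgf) 0.2159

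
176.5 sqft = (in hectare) 0.00164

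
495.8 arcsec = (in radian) 0.002404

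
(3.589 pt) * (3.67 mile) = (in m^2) 7.478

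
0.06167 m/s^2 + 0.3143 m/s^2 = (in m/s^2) 0.376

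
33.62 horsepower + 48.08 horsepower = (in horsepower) 81.7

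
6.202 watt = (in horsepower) 0.008317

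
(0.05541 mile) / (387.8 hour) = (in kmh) 0.0002299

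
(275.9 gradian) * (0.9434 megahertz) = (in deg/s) 2.343e+08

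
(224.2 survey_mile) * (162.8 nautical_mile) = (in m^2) 1.088e+11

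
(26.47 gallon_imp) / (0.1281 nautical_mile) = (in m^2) 0.0005072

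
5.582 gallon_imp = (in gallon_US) 6.704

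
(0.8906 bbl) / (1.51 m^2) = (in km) 9.377e-05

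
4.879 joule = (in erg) 4.879e+07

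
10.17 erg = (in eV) 6.348e+12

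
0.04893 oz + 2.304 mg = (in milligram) 1389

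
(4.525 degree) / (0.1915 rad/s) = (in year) 1.308e-08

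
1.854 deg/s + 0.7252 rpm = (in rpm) 1.034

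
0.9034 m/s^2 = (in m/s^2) 0.9034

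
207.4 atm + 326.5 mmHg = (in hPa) 2.106e+05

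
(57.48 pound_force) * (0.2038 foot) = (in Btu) 0.01505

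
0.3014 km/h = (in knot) 0.1627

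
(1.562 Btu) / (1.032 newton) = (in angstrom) 1.597e+13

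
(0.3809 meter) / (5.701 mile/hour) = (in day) 1.73e-06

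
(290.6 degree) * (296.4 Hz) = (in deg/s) 8.613e+04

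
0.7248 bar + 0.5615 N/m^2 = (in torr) 543.6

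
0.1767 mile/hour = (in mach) 0.000232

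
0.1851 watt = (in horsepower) 0.0002482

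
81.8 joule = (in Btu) 0.07753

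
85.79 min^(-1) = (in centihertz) 143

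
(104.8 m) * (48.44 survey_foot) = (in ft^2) 1.666e+04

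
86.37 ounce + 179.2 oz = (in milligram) 7.529e+06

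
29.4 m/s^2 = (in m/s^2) 29.4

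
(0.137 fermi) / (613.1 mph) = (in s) 4.999e-19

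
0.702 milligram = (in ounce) 2.476e-05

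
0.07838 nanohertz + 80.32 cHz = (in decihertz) 8.032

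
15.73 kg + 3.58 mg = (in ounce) 554.9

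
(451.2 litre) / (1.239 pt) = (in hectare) 0.1032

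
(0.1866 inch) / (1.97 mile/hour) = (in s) 0.005382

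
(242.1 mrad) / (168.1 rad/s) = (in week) 2.381e-09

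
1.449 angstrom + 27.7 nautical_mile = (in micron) 5.13e+10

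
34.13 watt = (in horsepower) 0.04577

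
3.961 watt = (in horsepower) 0.005312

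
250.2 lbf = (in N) 1113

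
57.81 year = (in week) 3014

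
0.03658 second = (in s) 0.03658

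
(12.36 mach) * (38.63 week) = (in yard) 1.075e+11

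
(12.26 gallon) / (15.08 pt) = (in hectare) 0.0008724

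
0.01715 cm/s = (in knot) 0.0003334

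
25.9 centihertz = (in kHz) 0.000259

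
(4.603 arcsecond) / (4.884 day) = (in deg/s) 3.03e-09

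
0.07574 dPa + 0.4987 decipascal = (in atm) 5.669e-07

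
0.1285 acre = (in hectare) 0.052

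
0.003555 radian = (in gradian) 0.2263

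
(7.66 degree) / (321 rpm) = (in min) 6.629e-05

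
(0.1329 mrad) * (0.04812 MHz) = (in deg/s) 366.4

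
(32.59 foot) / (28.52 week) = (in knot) 1.119e-06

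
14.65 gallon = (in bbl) 0.3488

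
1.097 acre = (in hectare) 0.4439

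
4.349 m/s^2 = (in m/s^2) 4.349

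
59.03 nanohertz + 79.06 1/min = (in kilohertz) 0.001318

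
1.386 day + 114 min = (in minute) 2110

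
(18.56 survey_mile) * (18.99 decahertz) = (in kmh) 2.042e+07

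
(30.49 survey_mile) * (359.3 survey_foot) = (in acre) 1328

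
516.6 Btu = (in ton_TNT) 0.0001303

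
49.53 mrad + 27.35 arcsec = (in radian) 0.04966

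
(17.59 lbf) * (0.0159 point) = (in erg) 4389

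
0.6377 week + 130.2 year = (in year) 130.2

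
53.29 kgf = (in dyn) 5.226e+07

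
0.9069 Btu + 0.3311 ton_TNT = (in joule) 1.385e+09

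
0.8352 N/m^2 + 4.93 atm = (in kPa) 499.5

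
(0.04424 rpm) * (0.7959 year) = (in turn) 1.851e+04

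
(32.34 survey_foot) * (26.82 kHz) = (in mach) 776.4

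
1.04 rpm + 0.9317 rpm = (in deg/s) 11.83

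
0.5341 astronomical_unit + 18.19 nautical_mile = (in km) 7.99e+07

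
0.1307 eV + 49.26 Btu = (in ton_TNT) 1.242e-05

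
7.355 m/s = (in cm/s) 735.5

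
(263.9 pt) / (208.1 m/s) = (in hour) 1.243e-07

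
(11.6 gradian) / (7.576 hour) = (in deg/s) 0.0003828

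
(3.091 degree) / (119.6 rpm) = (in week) 7.122e-09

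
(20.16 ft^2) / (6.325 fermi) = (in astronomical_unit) 1979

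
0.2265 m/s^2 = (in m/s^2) 0.2265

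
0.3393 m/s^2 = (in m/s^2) 0.3393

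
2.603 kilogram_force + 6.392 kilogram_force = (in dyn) 8.821e+06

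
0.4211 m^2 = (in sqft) 4.533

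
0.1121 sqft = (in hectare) 1.041e-06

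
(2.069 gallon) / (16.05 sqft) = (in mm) 5.253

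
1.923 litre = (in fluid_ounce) 65.02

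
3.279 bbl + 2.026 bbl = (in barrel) 5.305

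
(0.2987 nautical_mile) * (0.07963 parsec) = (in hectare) 1.359e+14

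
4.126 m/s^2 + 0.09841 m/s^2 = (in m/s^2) 4.224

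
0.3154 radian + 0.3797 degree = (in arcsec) 6.642e+04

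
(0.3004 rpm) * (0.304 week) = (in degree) 3.314e+05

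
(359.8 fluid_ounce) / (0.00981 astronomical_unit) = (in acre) 1.792e-15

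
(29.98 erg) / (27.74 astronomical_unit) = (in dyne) 7.224e-14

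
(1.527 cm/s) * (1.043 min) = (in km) 0.0009556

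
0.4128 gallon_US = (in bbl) 0.009829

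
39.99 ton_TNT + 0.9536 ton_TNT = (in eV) 1.069e+30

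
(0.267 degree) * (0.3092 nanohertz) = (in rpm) 1.376e-11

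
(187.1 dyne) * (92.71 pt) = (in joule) 6.119e-05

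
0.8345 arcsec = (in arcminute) 0.01391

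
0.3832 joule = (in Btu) 0.0003632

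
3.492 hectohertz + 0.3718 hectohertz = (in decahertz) 38.64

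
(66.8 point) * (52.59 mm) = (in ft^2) 0.01334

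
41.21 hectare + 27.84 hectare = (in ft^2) 7.432e+06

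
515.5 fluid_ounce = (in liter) 15.25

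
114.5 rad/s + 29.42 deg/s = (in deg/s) 6590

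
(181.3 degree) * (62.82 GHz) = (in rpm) 1.898e+12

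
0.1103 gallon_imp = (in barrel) 0.003154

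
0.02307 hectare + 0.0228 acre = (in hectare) 0.0323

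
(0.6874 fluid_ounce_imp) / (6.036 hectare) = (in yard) 3.539e-10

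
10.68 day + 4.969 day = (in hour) 375.6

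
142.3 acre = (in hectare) 57.59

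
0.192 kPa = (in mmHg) 1.44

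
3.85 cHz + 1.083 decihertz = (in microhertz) 1.468e+05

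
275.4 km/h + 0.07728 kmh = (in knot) 148.7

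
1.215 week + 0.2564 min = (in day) 8.505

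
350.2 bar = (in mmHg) 2.627e+05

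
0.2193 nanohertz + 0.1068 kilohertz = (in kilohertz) 0.1068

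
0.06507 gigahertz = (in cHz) 6.507e+09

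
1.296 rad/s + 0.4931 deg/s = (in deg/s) 74.75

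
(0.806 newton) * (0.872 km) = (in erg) 7.028e+09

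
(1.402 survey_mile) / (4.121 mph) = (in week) 0.002025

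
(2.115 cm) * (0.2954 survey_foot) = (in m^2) 0.001904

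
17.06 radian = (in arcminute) 5.865e+04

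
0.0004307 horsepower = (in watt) 0.3212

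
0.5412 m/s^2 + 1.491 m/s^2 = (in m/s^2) 2.032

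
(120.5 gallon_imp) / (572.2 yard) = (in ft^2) 0.01127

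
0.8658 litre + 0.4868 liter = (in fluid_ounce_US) 45.74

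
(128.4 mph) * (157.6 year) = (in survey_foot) 9.36e+11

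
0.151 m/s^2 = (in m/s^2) 0.151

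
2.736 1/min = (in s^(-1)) 0.0456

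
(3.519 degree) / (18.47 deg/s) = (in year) 6.042e-09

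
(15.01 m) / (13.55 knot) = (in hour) 0.0005981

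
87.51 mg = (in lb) 0.0001929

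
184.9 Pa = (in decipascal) 1849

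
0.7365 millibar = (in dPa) 736.5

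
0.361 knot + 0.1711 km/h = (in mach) 0.000685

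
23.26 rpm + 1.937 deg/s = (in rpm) 23.58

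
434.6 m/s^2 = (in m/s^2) 434.6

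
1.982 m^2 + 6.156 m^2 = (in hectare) 0.0008138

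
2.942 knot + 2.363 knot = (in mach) 0.008015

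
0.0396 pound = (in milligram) 1.796e+04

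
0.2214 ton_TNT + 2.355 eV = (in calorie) 2.214e+08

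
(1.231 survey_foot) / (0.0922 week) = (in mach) 1.976e-08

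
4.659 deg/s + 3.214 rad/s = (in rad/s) 3.295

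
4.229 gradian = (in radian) 0.06643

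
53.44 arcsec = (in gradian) 0.01649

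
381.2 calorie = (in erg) 1.595e+10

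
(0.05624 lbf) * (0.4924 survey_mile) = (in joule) 198.2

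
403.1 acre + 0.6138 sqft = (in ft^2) 1.756e+07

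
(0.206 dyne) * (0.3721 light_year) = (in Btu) 6.873e+06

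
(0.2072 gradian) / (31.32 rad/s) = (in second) 0.0001039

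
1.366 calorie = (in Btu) 0.005417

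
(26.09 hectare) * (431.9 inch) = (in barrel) 1.8e+07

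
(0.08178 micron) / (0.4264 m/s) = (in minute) 3.197e-09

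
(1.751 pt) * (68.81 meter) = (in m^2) 0.0425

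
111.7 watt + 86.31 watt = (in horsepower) 0.2655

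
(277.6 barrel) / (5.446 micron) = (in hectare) 810.4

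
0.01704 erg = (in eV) 1.064e+10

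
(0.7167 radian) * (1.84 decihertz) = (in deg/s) 7.556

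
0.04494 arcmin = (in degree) 0.000749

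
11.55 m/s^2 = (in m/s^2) 11.55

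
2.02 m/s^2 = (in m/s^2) 2.02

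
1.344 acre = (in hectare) 0.5439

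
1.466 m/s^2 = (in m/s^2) 1.466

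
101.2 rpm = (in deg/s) 607.2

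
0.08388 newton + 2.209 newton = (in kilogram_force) 0.2338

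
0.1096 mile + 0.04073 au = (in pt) 1.727e+13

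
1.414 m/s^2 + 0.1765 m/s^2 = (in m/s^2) 1.591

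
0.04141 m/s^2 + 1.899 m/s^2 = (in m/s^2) 1.94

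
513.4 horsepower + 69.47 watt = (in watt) 3.829e+05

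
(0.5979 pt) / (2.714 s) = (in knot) 0.0001511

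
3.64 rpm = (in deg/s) 21.84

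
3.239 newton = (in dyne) 3.239e+05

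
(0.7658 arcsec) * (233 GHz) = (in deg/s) 4.956e+07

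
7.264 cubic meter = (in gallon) 1919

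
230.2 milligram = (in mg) 230.2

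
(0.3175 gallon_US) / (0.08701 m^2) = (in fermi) 1.381e+13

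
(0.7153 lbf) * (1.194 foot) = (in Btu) 0.001098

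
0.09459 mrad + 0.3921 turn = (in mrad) 2464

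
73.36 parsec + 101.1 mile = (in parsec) 73.36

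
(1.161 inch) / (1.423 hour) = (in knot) 1.119e-05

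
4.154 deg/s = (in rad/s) 0.0725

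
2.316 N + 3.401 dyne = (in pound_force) 0.5207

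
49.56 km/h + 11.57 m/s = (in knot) 49.25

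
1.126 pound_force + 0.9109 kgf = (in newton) 13.94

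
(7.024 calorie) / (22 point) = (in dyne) 3.787e+08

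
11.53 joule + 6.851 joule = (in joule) 18.38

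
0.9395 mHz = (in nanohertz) 9.395e+05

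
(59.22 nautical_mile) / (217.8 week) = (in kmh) 0.002997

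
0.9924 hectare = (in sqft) 1.068e+05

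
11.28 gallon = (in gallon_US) 11.28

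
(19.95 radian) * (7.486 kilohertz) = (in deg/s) 8.557e+06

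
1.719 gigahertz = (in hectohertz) 1.719e+07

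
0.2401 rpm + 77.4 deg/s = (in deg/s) 78.84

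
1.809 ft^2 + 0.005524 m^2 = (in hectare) 1.736e-05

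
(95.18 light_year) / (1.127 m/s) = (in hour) 2.219e+14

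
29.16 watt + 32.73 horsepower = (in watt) 2.444e+04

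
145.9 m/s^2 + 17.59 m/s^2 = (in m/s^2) 163.5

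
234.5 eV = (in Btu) 3.561e-20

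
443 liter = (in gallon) 117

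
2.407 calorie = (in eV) 6.286e+19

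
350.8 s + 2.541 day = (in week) 0.3636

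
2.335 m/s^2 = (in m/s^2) 2.335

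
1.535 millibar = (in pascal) 153.5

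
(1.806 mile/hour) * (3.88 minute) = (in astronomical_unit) 1.256e-09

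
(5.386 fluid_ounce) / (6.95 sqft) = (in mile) 1.533e-07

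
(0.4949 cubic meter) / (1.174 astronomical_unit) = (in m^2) 2.818e-12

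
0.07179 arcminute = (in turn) 3.324e-06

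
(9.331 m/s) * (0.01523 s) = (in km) 0.0001421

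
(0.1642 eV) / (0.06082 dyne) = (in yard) 4.73e-14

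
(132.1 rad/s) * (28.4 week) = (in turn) 3.611e+08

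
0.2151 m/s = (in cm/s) 21.51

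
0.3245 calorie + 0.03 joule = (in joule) 1.388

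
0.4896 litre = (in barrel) 0.003079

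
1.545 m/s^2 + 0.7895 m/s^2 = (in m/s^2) 2.334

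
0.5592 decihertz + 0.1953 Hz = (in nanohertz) 2.512e+08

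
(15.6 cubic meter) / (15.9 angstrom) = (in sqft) 1.056e+11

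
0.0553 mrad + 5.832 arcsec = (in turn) 1.33e-05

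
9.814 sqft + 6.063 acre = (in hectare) 2.454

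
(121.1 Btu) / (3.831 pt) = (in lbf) 2.125e+07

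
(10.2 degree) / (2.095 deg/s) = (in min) 0.08115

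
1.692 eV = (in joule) 2.711e-19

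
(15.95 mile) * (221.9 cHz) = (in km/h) 2.051e+05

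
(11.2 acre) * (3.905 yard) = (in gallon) 4.275e+07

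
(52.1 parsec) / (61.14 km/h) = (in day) 1.096e+12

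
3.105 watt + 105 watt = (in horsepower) 0.145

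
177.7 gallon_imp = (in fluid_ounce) 2.732e+04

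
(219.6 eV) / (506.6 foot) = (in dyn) 2.279e-14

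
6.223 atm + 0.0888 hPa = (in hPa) 6306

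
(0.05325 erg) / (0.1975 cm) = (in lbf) 6.061e-07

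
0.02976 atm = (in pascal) 3015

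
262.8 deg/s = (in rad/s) 4.587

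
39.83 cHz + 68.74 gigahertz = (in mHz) 6.874e+13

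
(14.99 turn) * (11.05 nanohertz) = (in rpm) 9.938e-06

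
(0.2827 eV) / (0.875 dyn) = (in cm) 5.176e-13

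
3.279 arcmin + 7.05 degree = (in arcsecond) 2.558e+04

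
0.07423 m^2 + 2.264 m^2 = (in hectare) 0.0002338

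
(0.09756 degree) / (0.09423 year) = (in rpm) 5.472e-09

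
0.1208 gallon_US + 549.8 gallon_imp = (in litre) 2500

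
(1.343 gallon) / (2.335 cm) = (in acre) 5.38e-05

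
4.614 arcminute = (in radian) 0.001342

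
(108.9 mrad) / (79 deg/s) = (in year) 2.504e-09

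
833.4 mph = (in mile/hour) 833.4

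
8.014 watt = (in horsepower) 0.01075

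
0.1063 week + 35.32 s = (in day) 0.7445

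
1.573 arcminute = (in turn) 7.282e-05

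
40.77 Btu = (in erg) 4.301e+11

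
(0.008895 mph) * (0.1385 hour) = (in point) 5620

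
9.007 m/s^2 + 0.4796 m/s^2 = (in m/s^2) 9.487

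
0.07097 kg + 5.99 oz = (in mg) 2.408e+05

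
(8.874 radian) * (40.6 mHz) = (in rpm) 3.44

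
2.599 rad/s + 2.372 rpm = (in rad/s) 2.847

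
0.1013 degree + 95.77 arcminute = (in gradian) 1.886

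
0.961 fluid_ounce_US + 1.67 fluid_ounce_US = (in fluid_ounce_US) 2.631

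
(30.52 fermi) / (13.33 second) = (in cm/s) 2.29e-13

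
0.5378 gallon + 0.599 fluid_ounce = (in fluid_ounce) 69.44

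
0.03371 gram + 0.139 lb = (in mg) 6.308e+04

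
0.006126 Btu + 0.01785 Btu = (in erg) 2.53e+08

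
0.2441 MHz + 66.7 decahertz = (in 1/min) 1.469e+07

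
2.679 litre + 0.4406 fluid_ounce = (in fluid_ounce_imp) 94.75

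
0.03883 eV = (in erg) 6.221e-14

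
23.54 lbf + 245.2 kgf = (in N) 2509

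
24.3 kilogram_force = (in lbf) 53.57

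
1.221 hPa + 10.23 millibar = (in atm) 0.0113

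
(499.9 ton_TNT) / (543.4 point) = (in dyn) 1.091e+18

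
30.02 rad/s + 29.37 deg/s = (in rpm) 291.6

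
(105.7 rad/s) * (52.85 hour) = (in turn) 3.201e+06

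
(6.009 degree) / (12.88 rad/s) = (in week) 1.346e-08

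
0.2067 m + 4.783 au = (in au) 4.783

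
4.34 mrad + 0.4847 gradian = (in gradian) 0.761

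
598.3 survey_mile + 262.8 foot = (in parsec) 3.121e-11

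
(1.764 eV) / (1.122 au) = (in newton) 1.684e-30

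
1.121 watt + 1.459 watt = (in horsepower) 0.00346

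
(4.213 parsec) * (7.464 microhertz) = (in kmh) 3.493e+12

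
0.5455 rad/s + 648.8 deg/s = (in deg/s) 680.1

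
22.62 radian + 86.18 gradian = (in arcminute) 8.242e+04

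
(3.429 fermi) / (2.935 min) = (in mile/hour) 4.356e-17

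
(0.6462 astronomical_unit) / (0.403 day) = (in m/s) 2.776e+06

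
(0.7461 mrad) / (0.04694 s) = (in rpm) 0.1518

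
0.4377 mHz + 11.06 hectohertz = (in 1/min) 6.636e+04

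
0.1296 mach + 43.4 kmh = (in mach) 0.165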